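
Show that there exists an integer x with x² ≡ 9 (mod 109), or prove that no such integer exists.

x = 3

Take x = 3. Then 3² = 9, and since 0 ≤ 9 < 109 this is already reduced: 3² ≡ 9 (mod 109).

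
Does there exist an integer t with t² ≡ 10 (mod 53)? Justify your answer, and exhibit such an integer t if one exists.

t = 13 works: 13² = 169, and 169 − 10 = 159 = 3·53.

t = 13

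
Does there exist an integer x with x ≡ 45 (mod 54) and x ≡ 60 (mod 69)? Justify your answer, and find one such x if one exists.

x = 1233

Here gcd(54, 69) = 3, and both 45 and 60 leave remainder 0 mod 3, so the system is consistent.
Put x = 45 + 54t, so we need 54t ≡ 15 (mod 69), equivalently (divide by 3) 18t ≡ 5 (mod 23).
To invert 18 modulo 23: 23 = 1·18 + 5, 18 = 3·5 + 3, 5 = 1·3 + 2, 3 = 1·2 + 1, 2 = 2·1 + 0, and unwinding, 1 = 3 − 1·2 = 3 − (5 − 1·3) = −5 + 2·3 = −5 + 2·(18 − 3·5) = 2·18 − 7·5 = 2·18 − 7·(23 − 1·18) = −7·23 + 9·18. Thus 18⁻¹ ≡ 9 (mod 23).
Therefore t ≡ 9·5 = 45 ≡ 22 (mod 23).
Then x = 45 + 54·22 = 1233.
Indeed 1233 ≡ 45 (mod 54) and 1233 ≡ 60 (mod 69).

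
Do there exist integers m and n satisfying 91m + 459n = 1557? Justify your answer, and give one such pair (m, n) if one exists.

91 and 459 are coprime, so 91m + 459n ranges over all of ℤ.
Run the Euclidean algorithm on 459 and 91: 459 = 5·91 + 4, 91 = 22·4 + 3, 4 = 1·3 + 1, 3 = 3·1 + 0.
Back-substituting, 1 = 4 − 1·3 = 4 − (91 − 22·4) = −91 + 23·4 = −91 + 23·(459 − 5·91) = 23·459 − 116·91; that is, 91·(-116) + 459·23 = 1.
Times 1557: 91·(-180612) + 459·35811 = 1557, so (-180612, 35811) solves it.
Adding 394·459 to m and subtracting 394·91 from n gives the tidier solution (234, -43).
Check: 91·234 + 459·(-43) = 21294 − 19737 = 1557. ✓

m = 234, n = -43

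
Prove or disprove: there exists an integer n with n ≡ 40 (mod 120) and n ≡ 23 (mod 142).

No such integer exists.

Both moduli are multiples of 2 = gcd(120, 142), so any solution would satisfy n ≡ 40 and n ≡ 23 modulo 2 simultaneously.
These are incompatible: 40 − 23 = 17 is not divisible by 2.
Hence the system has no solution.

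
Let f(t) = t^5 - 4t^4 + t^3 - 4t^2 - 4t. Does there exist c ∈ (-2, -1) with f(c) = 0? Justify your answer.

f has no root in that interval.

The endpoint values f(-2) = -112 and f(-1) = -6 are both negative. Claim: f(t) < 0 for every t in (-2, -1).
Shift to the endpoint -1: with t = -1 − u (0 < u < 1), one computes f(-1 − u) = -u^5 - 9u^4 - 27u^3 - 41u^2 - 28u - 6.
The nonzero coefficients here are all negative, so for u > 0 every term is negative (or zero), and the constant term -6 is strictly negative.
Therefore f(t) < 0 throughout (-2, -1), and f has no zero there.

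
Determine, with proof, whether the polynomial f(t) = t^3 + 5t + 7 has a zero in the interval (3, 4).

Evaluate at the endpoints: f(3) = 49, f(4) = 91 — same sign (positive).
The derivative f'(t) = 3t^2 + 5 is a quadratic with discriminant 0² − 4·3·5 = -60 < 0; it never vanishes, so it is always positive (sign of the leading coefficient).
Hence f is strictly increasing on ℝ, and in particular on [3, 4]. A strictly monotone function with same-sign endpoint values stays positive on the whole interval, so f has no zero in (3, 4).

f has no root in that interval.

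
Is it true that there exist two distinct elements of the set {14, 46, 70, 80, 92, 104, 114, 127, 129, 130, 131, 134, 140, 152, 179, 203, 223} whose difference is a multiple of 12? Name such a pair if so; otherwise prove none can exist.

Reduce each element mod 12: 14↦2, 46↦10, 70↦10, 80↦8, 92↦8, 104↦8, 114↦6, 127↦7, 129↦9, 130↦10, 131↦11, 134↦2, 140↦8, 152↦8, 179↦11, 203↦11, 223↦7. The residue 2 repeats (at 14 and 134), and 134 − 14 = 120 = 10·12.

14 and 134 are such a pair.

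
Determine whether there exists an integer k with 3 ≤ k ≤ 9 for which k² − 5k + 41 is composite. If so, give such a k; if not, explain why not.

k = 9

At k = 9: 9² − 5·9 + 41 = 77 = 7·11, which is composite.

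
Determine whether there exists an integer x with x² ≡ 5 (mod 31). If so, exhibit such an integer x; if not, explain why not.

x = 25

Take x = 25. Then 25² = 625 = 20·31 + 5, so 25² ≡ 5 (mod 31).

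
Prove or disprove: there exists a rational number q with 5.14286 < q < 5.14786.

Scale by 34: the interval becomes (174.85724, 175.02724), which contains the integer 175.
Dividing back, 5.14286 < 175/34 < 5.14786, and 175/34 is rational.

q = 175/34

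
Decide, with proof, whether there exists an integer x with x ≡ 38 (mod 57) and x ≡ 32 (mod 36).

x = 608

gcd(57, 36) = 3. A simultaneous solution exists iff 38 ≡ 32 (mod 3); here 38 mod 3 = 2 = 32 mod 3, so it does.
Write x = 38 + 57t. Then 57t ≡ 32 − 38 ≡ 30 (mod 36); dividing through by 3 gives 19t ≡ 10 (mod 12).
19 ≡ 7 (mod 12), so this reads 7t ≡ 10 (mod 12). To invert 7 modulo 12: 12 = 1·7 + 5, 7 = 1·5 + 2, 5 = 2·2 + 1, 2 = 2·1 + 0, and unwinding, 1 = 5 − 2·2 = 5 − 2·(7 − 1·5) = −2·7 + 3·5 = −2·7 + 3·(12 − 1·7) = 3·12 − 5·7. Thus 7⁻¹ ≡ -5 ≡ 7 (mod 12).
Therefore t ≡ 7·10 = 70 ≡ 10 (mod 12).
Then x = 38 + 57·10 = 608.
Verify: 608 = 10·57 + 38 and 608 = 16·36 + 32. ✓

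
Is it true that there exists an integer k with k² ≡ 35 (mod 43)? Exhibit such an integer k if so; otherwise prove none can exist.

k = 32

k = 32 works: 32² = 1024, and 1024 − 35 = 989 = 23·43.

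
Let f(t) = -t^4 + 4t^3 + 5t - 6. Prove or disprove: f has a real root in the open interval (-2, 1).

f(-2) = -64 and f(1) = 2, which have opposite signs.
Since f is a polynomial it is continuous on [-2, 1].
By the Intermediate Value Theorem, f takes the value 0 somewhere in the open interval.

Yes, f has a root in the interval.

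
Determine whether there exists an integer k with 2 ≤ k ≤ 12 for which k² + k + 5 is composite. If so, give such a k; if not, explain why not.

k = 12

At k = 12: 12² + 12 + 5 = 161 = 7·23, which is composite.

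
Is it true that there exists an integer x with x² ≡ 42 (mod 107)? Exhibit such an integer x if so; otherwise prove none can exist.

x = 91

Take x = 91. Then 91² = 8281 = 77·107 + 42, so 91² ≡ 42 (mod 107).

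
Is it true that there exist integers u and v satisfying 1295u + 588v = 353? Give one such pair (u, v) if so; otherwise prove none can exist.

Both 1295 and 588 are divisible by gcd(1295, 588) = 7, hence so is any combination 1295u + 588v.
But 353 = 7·50 + 3, so 7 ∤ 353.
Hence no integers u, v satisfy the equation.

No such integers exist.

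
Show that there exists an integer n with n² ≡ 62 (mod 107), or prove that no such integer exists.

Take n = 13. Then 13² = 169 = 1·107 + 62, so 13² ≡ 62 (mod 107).

n = 13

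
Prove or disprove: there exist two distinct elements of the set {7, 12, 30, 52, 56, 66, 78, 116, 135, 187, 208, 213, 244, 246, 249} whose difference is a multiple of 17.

Two integers differ by a multiple of 17 exactly when they have the same residue mod 17. The residues are 7↦7, 12↦12, 30↦13, 52↦1, 56↦5, 66↦15, 78↦10, 116↦14, 135↦16, 187↦0, 208↦4, 213↦9, 244↦6, 246↦8, 249↦11.
No residue repeats among the 15 elements, so no pair has difference ≡ 0 (mod 17).

There is no such pair.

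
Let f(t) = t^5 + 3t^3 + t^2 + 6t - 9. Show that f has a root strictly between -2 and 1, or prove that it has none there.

f(-2) = -73 and f(1) = 2, which have opposite signs.
As a polynomial, f is continuous on every closed interval.
By the Intermediate Value Theorem, f takes the value 0 somewhere in the open interval.

Such a root exists.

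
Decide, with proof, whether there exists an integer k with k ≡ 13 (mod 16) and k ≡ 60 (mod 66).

Both moduli are multiples of 2 = gcd(16, 66), so any solution would satisfy k ≡ 13 and k ≡ 60 modulo 2 simultaneously.
However 13 ≡ 1 and 60 ≡ 0 (mod 2), and 1 ≠ 0.
Therefore no such k exists.

No, no such integer exists.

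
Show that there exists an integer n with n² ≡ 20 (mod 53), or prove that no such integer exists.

No, no such integer exists.

Apply Euler's criterion with the prime 53: 20 is a quadratic residue iff 20^26 ≡ 1 (mod 53), and a non-residue iff it is ≡ −1.
Squaring successively (mod 53): 20^2 = 400 ≡ 29; 20^4 ≡ 29² = 841 ≡ 46; 20^8 ≡ 46² = 2116 ≡ 49; 20^16 ≡ 49² = 2401 ≡ 16.
Since 26 = 16 + 8 + 2, 20^26 ≡ 16 · 49 · 29; multiplying out mod 53: 16·49 = 784 ≡ 42, then 42·29 = 1218 ≡ 52. Thus 20^26 ≡ 52 ≡ −1 (mod 53).
By Euler's criterion 20 is a quadratic non-residue mod 53: no n satisfies n² ≡ 20 (mod 53).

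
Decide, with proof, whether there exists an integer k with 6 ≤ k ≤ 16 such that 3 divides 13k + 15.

At k = 6 we get 13·6 + 15 = 93, and 93 = 3·31.

k = 6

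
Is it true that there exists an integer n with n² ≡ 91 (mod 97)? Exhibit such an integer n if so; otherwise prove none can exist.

n = 24

Take n = 24. Then 24² = 576 = 5·97 + 91, so 24² ≡ 91 (mod 97).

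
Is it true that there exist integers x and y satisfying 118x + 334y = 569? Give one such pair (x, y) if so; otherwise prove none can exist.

Both 118 and 334 are divisible by gcd(118, 334) = 2, hence so is any combination 118x + 334y.
But 569 = 2·284 + 1, so 2 ∤ 569.
Hence no integers x, y satisfy the equation.

No such integers exist.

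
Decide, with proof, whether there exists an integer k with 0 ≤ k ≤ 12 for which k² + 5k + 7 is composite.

At k = 9: 9² + 5·9 + 7 = 133 = 7·19, which is composite.

k = 9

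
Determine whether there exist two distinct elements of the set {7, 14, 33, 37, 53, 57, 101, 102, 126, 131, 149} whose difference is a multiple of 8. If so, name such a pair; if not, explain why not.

Both 14 and 102 leave remainder 6 on division by 8; their difference 88 = 11·8 is a multiple of 8.

The pair (14, 102) works.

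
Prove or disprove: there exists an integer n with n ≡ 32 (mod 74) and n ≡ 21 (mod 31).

n = 920

gcd(74, 31) = 1, so the Chinese Remainder Theorem guarantees exactly one residue class mod 2294 satisfying both.
Write n = 32 + 74t and require 32 + 74t ≡ 21 (mod 31), i.e. 74t ≡ 20 (mod 31).
74 ≡ 12 (mod 31), so this reads 12t ≡ 20 (mod 31). Note 12·13 = 156 ≡ 1 (mod 31) (as 156 − 1 = 5·31), so 12⁻¹ ≡ 13.
Therefore t ≡ 13·20 = 260 ≡ 12 (mod 31).
With t = 12: n = 32 + 74·12 = 920.
Indeed 920 ≡ 32 (mod 74) and 920 ≡ 21 (mod 31).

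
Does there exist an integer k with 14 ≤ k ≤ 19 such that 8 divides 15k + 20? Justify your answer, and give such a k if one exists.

No such integer k in that range exists.

The values of 15k + 20 for k = 14, 15, …, 19 are 230, 245, 260, 275, 290, 305; reduced mod 8 these are 6, 5, 4, 3, 2, 1.
The residue 0 does not occur, so no k in [14, 19] makes 15k + 20 a multiple of 8.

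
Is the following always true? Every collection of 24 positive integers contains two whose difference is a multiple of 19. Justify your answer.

True.

Each integer lies in one of the 19 residue classes modulo 19.
With 24 integers and only 19 classes, the pigeonhole principle forces two of them, say a and b, into the same class.
Equal remainders mean a − b ≡ 0 (mod 19), so 19 divides their difference.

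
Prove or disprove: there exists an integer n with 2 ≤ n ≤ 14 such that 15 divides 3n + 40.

No such integer n in that range exists.

For n = 2, 3, …, 14 the values of 3n + 40 modulo 15 are 1, 4, 7, 10, 13, 1, 4, 7, 10, 13, 1, 4, 7 respectively.
Since 0 is absent from this list, 15 ∤ 3n + 40 for every n with 2 ≤ n ≤ 14.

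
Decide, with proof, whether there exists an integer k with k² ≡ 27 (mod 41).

Apply Euler's criterion with the prime 41: 27 is a quadratic residue iff 27^20 ≡ 1 (mod 41), and a non-residue iff it is ≡ −1.
Repeated squaring mod 41: 27^2 = 729 ≡ 32; 27^4 ≡ 32² = 1024 ≡ 40; 27^8 ≡ 40² = 1600 ≡ 1; 27^16 ≡ 1² = 1 ≡ 1.
Since 20 = 16 + 4, 27^20 ≡ 1 · 40; multiplying out mod 41: 1·40 = 40 ≡ 40. Thus 27^20 ≡ 40 ≡ −1 (mod 41).
The value −1 means 27 is a non-residue modulo 41, so k² ≡ 27 (mod 41) is impossible.

There is no such integer.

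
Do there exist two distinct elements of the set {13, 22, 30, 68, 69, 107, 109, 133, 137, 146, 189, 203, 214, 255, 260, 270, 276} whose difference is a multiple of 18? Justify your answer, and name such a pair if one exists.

Two integers differ by a multiple of 18 exactly when they have the same residue mod 18. The residues are 13↦13, 22↦4, 30↦12, 68↦14, 69↦15, 107↦17, 109↦1, 133↦7, 137↦11, 146↦2, 189↦9, 203↦5, 214↦16, 255↦3, 260↦8, 270↦0, 276↦6.
No residue repeats among the 17 elements, so no pair has difference ≡ 0 (mod 18).

No such pair exists.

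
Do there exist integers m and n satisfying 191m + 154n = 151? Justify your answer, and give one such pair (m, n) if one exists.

m = 79, n = -97

191 and 154 are coprime, so 191m + 154n ranges over all of ℤ.
Euclidean algorithm: 191 = 1·154 + 37, 154 = 4·37 + 6, 37 = 6·6 + 1, 6 = 6·1 + 0.
Unwinding: 1 = 37 − 6·6 = 37 − 6·(154 − 4·37) = −6·154 + 25·37 = −6·154 + 25·(191 − 1·154) = 25·191 − 31·154, i.e. 191·25 + 154·(-31) = 1.
Times 151: 191·3775 + 154·(-4681) = 151, so (3775, -4681) solves it.
Subtracting 24·154 from m and adding 24·191 to n gives the tidier solution (79, -97).
Check: 191·79 + 154·(-97) = 15089 − 14938 = 151. ✓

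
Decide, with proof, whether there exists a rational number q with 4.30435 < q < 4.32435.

q = 56/13

Look for a denominator N such that an integer falls strictly between N·4.30435 and N·4.32435. N = 13 works: 13·4.30435 = 55.95655 < 56 < 56.21655 = 13·4.32435.
So q = 56/13 works: it is a ratio of integers, and dividing 13·4.30435 < 56 < 13·4.32435 through by 13 gives 4.30435 < 56/13 < 4.32435.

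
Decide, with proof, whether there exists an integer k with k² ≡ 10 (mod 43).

k = 15

Take k = 15. Then 15² = 225 = 5·43 + 10, so 15² ≡ 10 (mod 43).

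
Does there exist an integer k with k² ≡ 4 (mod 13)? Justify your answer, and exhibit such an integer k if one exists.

k = 11 works: 11² = 121, and 121 − 4 = 117 = 9·13.

k = 11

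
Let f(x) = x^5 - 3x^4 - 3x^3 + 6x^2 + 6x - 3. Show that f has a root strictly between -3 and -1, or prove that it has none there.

f has no root in that interval.

The endpoint values f(-3) = -372 and f(-1) = -4 are both negative. Claim: f(x) < 0 for every x in (-3, -1).
Substitute x = -1 − u, where 0 < u < 2 on the interval. Expanding, f(-1 − u) = -u^5 - 8u^4 - 19u^3 - 13u^2 - 2u - 4.
All 6 nonzero coefficients of this polynomial in u are negative; hence for u > 0 the value is a sum of negative terms (the constant -4 among them).
Therefore f(x) < 0 throughout (-3, -1), and f has no zero there.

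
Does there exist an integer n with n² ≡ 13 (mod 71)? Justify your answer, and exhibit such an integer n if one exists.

Apply Euler's criterion with the prime 71: 13 is a quadratic residue iff 13^35 ≡ 1 (mod 71), and a non-residue iff it is ≡ −1.
Repeated squaring mod 71: 13^2 = 169 ≡ 27; 13^4 ≡ 27² = 729 ≡ 19; 13^8 ≡ 19² = 361 ≡ 6; 13^16 ≡ 6² = 36 ≡ 36; 13^32 ≡ 36² = 1296 ≡ 18.
Since 35 = 32 + 2 + 1, 13^35 ≡ 18 · 27 · 13; multiplying out mod 71: 18·27 = 486 ≡ 60, then 60·13 = 780 ≡ 70. Thus 13^35 ≡ 70 ≡ −1 (mod 71).
The value −1 means 13 is a non-residue modulo 71, so n² ≡ 13 (mod 71) is impossible.

No, no such integer exists.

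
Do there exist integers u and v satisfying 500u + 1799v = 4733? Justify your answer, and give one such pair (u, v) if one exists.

u = 488, v = -133

500 and 1799 are coprime, so 500u + 1799v ranges over all of ℤ.
Run the Euclidean algorithm on 1799 and 500: 1799 = 3·500 + 299, 500 = 1·299 + 201, 299 = 1·201 + 98, 201 = 2·98 + 5, 98 = 19·5 + 3, 5 = 1·3 + 2, 3 = 1·2 + 1, 2 = 2·1 + 0.
Back-substituting, 1 = 3 − 1·2 = 3 − (5 − 1·3) = −5 + 2·3 = −5 + 2·(98 − 19·5) = 2·98 − 39·5 = 2·98 − 39·(201 − 2·98) = −39·201 + 80·98 = −39·201 + 80·(299 − 1·201) = 80·299 − 119·201 = 80·299 − 119·(500 − 1·299) = −119·500 + 199·299 = −119·500 + 199·(1799 − 3·500) = 199·1799 − 716·500; that is, 500·(-716) + 1799·199 = 1.
Scaling by 4733 gives the particular solution (u, v) = (-3388828, 941867).
The general solution is u = -3388828 + 1799k, v = 941867 − 500k; taking k = 1884 gives the smaller pair u = 488, v = -133.
Indeed 500·488 + 1799·(-133) = 244000 − 239267 = 4733.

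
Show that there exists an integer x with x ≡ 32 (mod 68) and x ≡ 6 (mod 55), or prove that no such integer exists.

x = 3636

gcd(68, 55) = 1, so the Chinese Remainder Theorem guarantees exactly one residue class mod 3740 satisfying both.
Write x = 32 + 68t and require 32 + 68t ≡ 6 (mod 55), i.e. 68t ≡ 29 (mod 55).
68 ≡ 13 (mod 55), so this reads 13t ≡ 29 (mod 55). Note 13·17 = 221 ≡ 1 (mod 55) (as 221 − 1 = 4·55), so 13⁻¹ ≡ 17.
Multiplying by 17: t ≡ 17·29 = 493 ≡ 53 (mod 55).
With t = 53: x = 32 + 68·53 = 3636.
Check: 3636 mod 68 = 32, 3636 mod 55 = 6. ✓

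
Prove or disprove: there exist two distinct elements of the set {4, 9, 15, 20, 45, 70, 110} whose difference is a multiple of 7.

No such pair exists.

Reduce each element modulo 7: 4↦4, 9↦2, 15↦1, 20↦6, 45↦3, 70↦0, 110↦5.
These 7 residues are pairwise different, hence no difference of two elements is divisible by 7.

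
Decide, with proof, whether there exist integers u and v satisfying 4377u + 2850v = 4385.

Both 4377 and 2850 are divisible by gcd(4377, 2850) = 3, hence so is any combination 4377u + 2850v.
But 4385 is not a multiple of 3 (it leaves remainder 2).
Hence no integers u, v satisfy the equation.

There are no such integers.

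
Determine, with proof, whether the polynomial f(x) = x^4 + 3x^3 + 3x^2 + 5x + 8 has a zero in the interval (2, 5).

f has no root in that interval.

f(2) = 70 and f(5) = 1108, both positive, so a sign-change argument is unavailable; we show f keeps this sign on the whole interval.
Substitute x = 2 + u, where 0 < u < 3 on the interval. Expanding, f(2 + u) = u^4 + 11u^3 + 45u^2 + 85u + 70.
All 5 nonzero coefficients of this polynomial in u are positive; hence for u > 0 the value is a sum of positive terms (the constant 70 among them).
Therefore f(x) > 0 throughout (2, 5), and f has no zero there.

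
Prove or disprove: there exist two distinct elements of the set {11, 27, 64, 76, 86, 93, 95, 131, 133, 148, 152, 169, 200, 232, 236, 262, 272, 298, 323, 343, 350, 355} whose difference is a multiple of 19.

Yes: 27 and 236.

Reduce each element mod 19: 11↦11, 27↦8, 64↦7, 76↦0, 86↦10, 93↦17, 95↦0, 131↦17, 133↦0, 148↦15, 152↦0, 169↦17, 200↦10, 232↦4, 236↦8, 262↦15, 272↦6, 298↦13, 323↦0, 343↦1, 350↦8, 355↦13. The residue 8 repeats (at 27 and 236), and 236 − 27 = 209 = 11·19.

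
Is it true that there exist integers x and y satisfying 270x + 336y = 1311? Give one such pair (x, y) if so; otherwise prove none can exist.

Both 270 and 336 are divisible by gcd(270, 336) = 6, hence so is any combination 270x + 336y.
But 1311 is not a multiple of 6 (it leaves remainder 3).
Therefore 270x + 336y = 1311 has no solution in integers.

There are no such integers.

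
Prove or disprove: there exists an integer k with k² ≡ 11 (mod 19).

k = 12 works: 12² = 144, and 144 − 11 = 133 = 7·19.

k = 12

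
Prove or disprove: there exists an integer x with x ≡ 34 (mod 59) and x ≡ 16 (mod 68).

x = 152

gcd(59, 68) = 1, so the Chinese Remainder Theorem guarantees exactly one residue class mod 4012 satisfying both.
Any solution of the first congruence is x = 34 + 59t; substituting into the second, 59t ≡ 16 − 34 ≡ 50 (mod 68).
Invert 59 mod 68 by the Euclidean algorithm: 68 = 1·59 + 9, 59 = 6·9 + 5, 9 = 1·5 + 4, 5 = 1·4 + 1, 4 = 4·1 + 0; back-substituting, 1 = 5 − 1·4 = 5 − (9 − 1·5) = −9 + 2·5 = −9 + 2·(59 − 6·9) = 2·59 − 13·9 = 2·59 − 13·(68 − 1·59) = −13·68 + 15·59. Hence 59·15 ≡ 1, so 59⁻¹ ≡ 15 (mod 68).
Therefore t ≡ 15·50 = 750 ≡ 2 (mod 68).
With t = 2: x = 34 + 59·2 = 152.
Indeed 152 ≡ 34 (mod 59) and 152 ≡ 16 (mod 68).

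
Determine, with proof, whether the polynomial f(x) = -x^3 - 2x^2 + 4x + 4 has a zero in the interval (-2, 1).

Such a root exists.

f(-2) = -4 and f(1) = 5, which have opposite signs.
As a polynomial, f is continuous on every closed interval.
By the Intermediate Value Theorem, f takes the value 0 somewhere in the open interval.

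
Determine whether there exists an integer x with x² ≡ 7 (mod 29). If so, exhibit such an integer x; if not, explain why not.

x = 6

x = 6 works: 6² = 36, and 36 − 7 = 29 = 1·29.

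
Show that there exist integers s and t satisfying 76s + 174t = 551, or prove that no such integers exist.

gcd(76, 174) = 2, so every integer of the form 76s + 174t is a multiple of 2.
However 551 leaves remainder 1 on division by 2.
Therefore 76s + 174t = 551 has no solution in integers.

No such integers exist.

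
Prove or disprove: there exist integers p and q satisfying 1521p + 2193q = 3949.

Both 1521 and 2193 are divisible by gcd(1521, 2193) = 3, hence so is any combination 1521p + 2193q.
But 3949 = 3·1316 + 1, so 3 ∤ 3949.
Hence no integers p, q satisfy the equation.

There are no such integers.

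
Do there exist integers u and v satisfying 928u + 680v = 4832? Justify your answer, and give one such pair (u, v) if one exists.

u = 14, v = -12

Every value of 928u + 680v is a multiple of gcd(928, 680) = 8; since 8 ∣ 4832, solutions exist.
Dividing through by 8 reduces the equation to 116u + 85v = 604.
Dividing repeatedly: 116 = 1·85 + 31, 85 = 2·31 + 23, 31 = 1·23 + 8, 23 = 2·8 + 7, 8 = 1·7 + 1, 7 = 7·1 + 0.
Unwinding: 1 = 8 − 1·7 = 8 − (23 − 2·8) = −23 + 3·8 = −23 + 3·(31 − 1·23) = 3·31 − 4·23 = 3·31 − 4·(85 − 2·31) = −4·85 + 11·31 = −4·85 + 11·(116 − 1·85) = 11·116 − 15·85, i.e. 116·11 + 85·(-15) = 1.
Times 604: 116·6644 + 85·(-9060) = 604, so (6644, -9060) solves it.
Subtracting 78·85 from u and adding 78·116 to v gives the tidier solution (14, -12).
Indeed 928·14 + 680·(-12) = 12992 − 8160 = 4832.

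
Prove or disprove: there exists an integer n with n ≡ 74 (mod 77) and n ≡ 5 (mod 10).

n = 305

gcd(77, 10) = 1, so the Chinese Remainder Theorem guarantees exactly one residue class mod 770 satisfying both.
Write n = 74 + 77t and require 74 + 77t ≡ 5 (mod 10), i.e. 77t ≡ 1 (mod 10).
77 ≡ 7 (mod 10), so this reads 7t ≡ 1 (mod 10). Since 7·3 = 21 = 2·10 + 1, the inverse of 7 mod 10 is 3.
Therefore t ≡ 3·1 = 3 (mod 10).
Taking t = 3 gives n = 74 + 77·3 = 305.
Check: 305 mod 77 = 74, 305 mod 10 = 5. ✓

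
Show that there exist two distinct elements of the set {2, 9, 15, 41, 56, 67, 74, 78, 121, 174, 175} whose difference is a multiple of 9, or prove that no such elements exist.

2 mod 9 = 2 and 56 mod 9 = 2, so 56 − 2 = 54 = 6·9.

The pair (2, 56) works.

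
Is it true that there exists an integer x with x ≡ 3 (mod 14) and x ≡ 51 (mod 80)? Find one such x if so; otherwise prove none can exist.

x = 451

gcd(14, 80) = 2. A simultaneous solution exists iff 3 ≡ 51 (mod 2); here 3 mod 2 = 1 = 51 mod 2, so it does.
Write x = 3 + 14t. Then 14t ≡ 51 − 3 ≡ 48 (mod 80); dividing through by 2 gives 7t ≡ 24 (mod 40).
Invert 7 mod 40 by the Euclidean algorithm: 40 = 5·7 + 5, 7 = 1·5 + 2, 5 = 2·2 + 1, 2 = 2·1 + 0; back-substituting, 1 = 5 − 2·2 = 5 − 2·(7 − 1·5) = −2·7 + 3·5 = −2·7 + 3·(40 − 5·7) = 3·40 − 17·7. Hence 7·(-17) ≡ 1, so 7⁻¹ ≡ -17 ≡ 23 (mod 40).
Multiplying by 23: t ≡ 23·24 = 552 ≡ 32 (mod 40).
Then x = 3 + 14·32 = 451.
Indeed 451 ≡ 3 (mod 14) and 451 ≡ 51 (mod 80).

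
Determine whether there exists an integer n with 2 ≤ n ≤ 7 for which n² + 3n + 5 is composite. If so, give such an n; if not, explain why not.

At n = 2: 2² + 3·2 + 5 = 15 = 3·5, which is composite.

n = 2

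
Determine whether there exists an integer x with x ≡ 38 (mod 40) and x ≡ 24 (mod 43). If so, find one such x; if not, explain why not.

x = 798

gcd(40, 43) = 1, so the Chinese Remainder Theorem guarantees exactly one residue class mod 1720 satisfying both.
Write x = 38 + 40t and require 38 + 40t ≡ 24 (mod 43), i.e. 40t ≡ 29 (mod 43).
Note 40·14 = 560 ≡ 1 (mod 43) (as 560 − 1 = 13·43), so 40⁻¹ ≡ 14.
Multiplying by 14: t ≡ 14·29 = 406 ≡ 19 (mod 43).
Taking t = 19 gives x = 38 + 40·19 = 798.
Verify: 798 = 19·40 + 38 and 798 = 18·43 + 24. ✓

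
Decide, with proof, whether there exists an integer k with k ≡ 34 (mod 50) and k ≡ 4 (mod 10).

k = 34

The moduli are not coprime: gcd(50, 10) = 10. Compatibility requires 10 ∣ (4 − 34) = -30, which holds, so solutions exist.
In fact k = 34 itself already satisfies 34 mod 10 = 4.
Indeed 34 ≡ 34 (mod 50) and 34 ≡ 4 (mod 10).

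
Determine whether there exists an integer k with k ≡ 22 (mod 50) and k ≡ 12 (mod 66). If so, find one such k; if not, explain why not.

k = 672

The moduli are not coprime: gcd(50, 66) = 2. Compatibility requires 2 ∣ (12 − 22) = -10, which holds, so solutions exist.
Write k = 22 + 50t. Then 50t ≡ 12 − 22 ≡ 56 (mod 66); dividing through by 2 gives 25t ≡ 28 (mod 33).
Since 25·4 = 100 = 3·33 + 1, the inverse of 25 mod 33 is 4.
Therefore t ≡ 4·28 = 112 ≡ 13 (mod 33).
Then k = 22 + 50·13 = 672.
Verify: 672 = 13·50 + 22 and 672 = 10·66 + 12. ✓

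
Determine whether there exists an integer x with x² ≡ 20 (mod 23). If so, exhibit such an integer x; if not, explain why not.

No, no such integer exists.

23 is prime, so by Euler's criterion 20 is a square mod 23 iff 20^((23−1)/2) = 20^11 ≡ 1 (mod 23).
Squaring successively (mod 23): 20^2 = 400 ≡ 9; 20^4 ≡ 9² = 81 ≡ 12; 20^8 ≡ 12² = 144 ≡ 6.
Since 11 = 8 + 2 + 1, 20^11 ≡ 6 · 9 · 20; multiplying out mod 23: 6·9 = 54 ≡ 8, then 8·20 = 160 ≡ 22. Thus 20^11 ≡ 22 ≡ −1 (mod 23).
By Euler's criterion 20 is a quadratic non-residue mod 23: no x satisfies x² ≡ 20 (mod 23).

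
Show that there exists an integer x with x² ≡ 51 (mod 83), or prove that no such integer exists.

Take x = 47. Then 47² = 2209 = 26·83 + 51, so 47² ≡ 51 (mod 83).

x = 47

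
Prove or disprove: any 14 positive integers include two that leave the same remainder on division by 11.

Yes.

Partition the integers by their residue mod 11; there are 11 classes.
Since 14 > 11, two of the 14 integers must share a residue class by the pigeonhole principle; call them a and b.
That is, a and b leave the same remainder on division by 11, as claimed.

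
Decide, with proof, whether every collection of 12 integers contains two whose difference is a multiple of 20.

No, the set {26, 27, 28, 29, 30, 31, 32, 33, 34, 35, 36, 37} is a counterexample.

Try 12 consecutive integers, 26, 27, …, 37. Their remainders mod 20 are 6, 7, 8, 9, 10, 11, 12, 13, 14, 15, 16, 17 — pairwise different, as any 12 ≤ 20 consecutive integers have distinct residues.
The differences between them range over 1, …, 11, none of which is divisible by 20.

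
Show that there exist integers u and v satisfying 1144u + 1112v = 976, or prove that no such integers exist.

u = 100, v = -102

Since gcd(1144, 1112) = 8 and 976 = 8·122, Bézout's identity guarantees a solution.
Dividing through by 8 reduces the equation to 143u + 139v = 122.
Run the Euclidean algorithm on 143 and 139: 143 = 1·139 + 4, 139 = 34·4 + 3, 4 = 1·3 + 1, 3 = 3·1 + 0.
Unwinding: 1 = 4 − 1·3 = 4 − (139 − 34·4) = −139 + 35·4 = −139 + 35·(143 − 1·139) = 35·143 − 36·139, i.e. 143·35 + 139·(-36) = 1.
Scaling by 122 gives the particular solution (u, v) = (4270, -4392).
The general solution is u = 4270 + 139k, v = -4392 − 143k; taking k = -30 gives the smaller pair u = 100, v = -102.
Check: 1144·100 + 1112·(-102) = 114400 − 113424 = 976. ✓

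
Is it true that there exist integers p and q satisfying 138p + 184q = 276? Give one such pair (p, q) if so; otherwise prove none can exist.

gcd(138, 184) = 46, and 46 divides 276, so integer solutions exist.
Dividing through by 46 reduces the equation to 3p + 4q = 6.
Run the Euclidean algorithm on 4 and 3: 4 = 1·3 + 1, 3 = 3·1 + 0.
Unwinding: 1 = 4 − 1·3, i.e. 3·(-1) + 4·1 = 1.
Scaling by 6 gives the particular solution (p, q) = (-6, 6).
The general solution is p = -6 + 4k, q = 6 − 3k; taking k = 2 gives the smaller pair p = 2, q = 0.
Check: 138·2 + 184·0 = 276 + 0 = 276. ✓

p = 2, q = 0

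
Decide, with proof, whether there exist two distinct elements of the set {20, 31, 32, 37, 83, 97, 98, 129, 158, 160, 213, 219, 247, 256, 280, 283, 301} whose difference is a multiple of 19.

Reduce each element modulo 19: 20↦1, 31↦12, 32↦13, 37↦18, 83↦7, 97↦2, 98↦3, 129↦15, 158↦6, 160↦8, 213↦4, 219↦10, 247↦0, 256↦9, 280↦14, 283↦17, 301↦16.
No residue repeats among the 17 elements, so no pair has difference ≡ 0 (mod 19).

No, no such pair exists.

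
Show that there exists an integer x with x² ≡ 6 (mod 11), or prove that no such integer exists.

Computing x² mod 11 for x = 0, 1, …, 5 (enough, by the symmetry x ↦ 11 − x) gives 0, 1, 4, 9, 5, 3.
The set of squares mod 11 is therefore {0, 1, 3, 4, 5, 9}, which does not contain 6.
Hence no integer x has x² ≡ 6 (mod 11).

No such integer exists.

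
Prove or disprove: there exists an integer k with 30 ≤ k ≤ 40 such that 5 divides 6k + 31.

k = 34

k = 34 works, since 6·34 + 31 = 235 = 47·5.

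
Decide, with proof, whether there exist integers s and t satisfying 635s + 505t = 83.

No such integers exist.

Any value of 635s + 505t is a multiple of gcd(635, 505) = 5.
But 83 = 5·16 + 3, so 5 ∤ 83.
So the equation is unsolvable over ℤ.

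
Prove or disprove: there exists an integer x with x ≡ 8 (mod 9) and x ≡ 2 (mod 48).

x = 98

The moduli are not coprime: gcd(9, 48) = 3. Compatibility requires 3 ∣ (2 − 8) = -6, which holds, so solutions exist.
Write x = 8 + 9t. Then 9t ≡ 2 − 8 ≡ 42 (mod 48); dividing through by 3 gives 3t ≡ 14 (mod 16).
Invert 3 mod 16 by the Euclidean algorithm: 16 = 5·3 + 1, 3 = 3·1 + 0; back-substituting, 1 = 16 − 5·3. Hence 3·(-5) ≡ 1, so 3⁻¹ ≡ -5 ≡ 11 (mod 16).
Therefore t ≡ 11·14 = 154 ≡ 10 (mod 16).
Then x = 8 + 9·10 = 98.
Indeed 98 ≡ 8 (mod 9) and 98 ≡ 2 (mod 48).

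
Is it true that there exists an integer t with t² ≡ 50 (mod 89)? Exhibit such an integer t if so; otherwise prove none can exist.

t = 36

t = 36 works: 36² = 1296, and 1296 − 50 = 1246 = 14·89.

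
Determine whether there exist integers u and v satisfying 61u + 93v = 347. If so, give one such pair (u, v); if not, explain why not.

u = 56, v = -33

61 and 93 are coprime, so 61u + 93v ranges over all of ℤ.
Dividing repeatedly: 93 = 1·61 + 32, 61 = 1·32 + 29, 32 = 1·29 + 3, 29 = 9·3 + 2, 3 = 1·2 + 1, 2 = 2·1 + 0.
Working back up the chain: 1 = 3 − 1·2 = 3 − (29 − 9·3) = −29 + 10·3 = −29 + 10·(32 − 1·29) = 10·32 − 11·29 = 10·32 − 11·(61 − 1·32) = −11·61 + 21·32 = −11·61 + 21·(93 − 1·61) = 21·93 − 32·61. So 61·(-32) + 93·21 = 1.
Times 347: 61·(-11104) + 93·7287 = 347, so (-11104, 7287) solves it.
Shifting by a multiple of (93, −61) keeps it a solution: u = -11104 + 120·93 = 56, v = 7287 − 120·61 = -33.
Check: 61·56 + 93·(-33) = 3416 − 3069 = 347. ✓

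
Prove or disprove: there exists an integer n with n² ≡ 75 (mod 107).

n = 17

n = 17 works: 17² = 289, and 289 − 75 = 214 = 2·107.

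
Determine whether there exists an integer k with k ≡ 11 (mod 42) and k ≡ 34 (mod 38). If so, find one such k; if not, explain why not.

Reduce both congruences modulo 2, which divides 42 and 38: they say k ≡ 11 (mod 2) and k ≡ 34 (mod 2).
These are incompatible: 11 − 34 = -23 is not divisible by 2.
So no integer satisfies both congruences.

No such integer exists.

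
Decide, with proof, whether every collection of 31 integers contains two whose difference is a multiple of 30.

Yes, this is always true.

There are exactly 30 possible remainders on division by 30.
With 31 integers and only 30 classes, the pigeonhole principle forces two of them, say a and b, into the same class.
Then a ≡ b (mod 30), i.e. 30 ∣ (a − b).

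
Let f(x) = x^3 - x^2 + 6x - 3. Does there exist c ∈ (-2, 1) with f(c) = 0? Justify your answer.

f(-2) = -27 and f(1) = 3, which have opposite signs.
Since f is a polynomial it is continuous on [-2, 1].
By the Intermediate Value Theorem f must vanish at some point of (-2, 1).

Such a root exists.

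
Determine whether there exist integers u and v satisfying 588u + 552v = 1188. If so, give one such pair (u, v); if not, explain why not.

Since gcd(588, 552) = 12 and 1188 = 12·99, Bézout's identity guarantees a solution.
Dividing through by 12 reduces the equation to 49u + 46v = 99.
Euclidean algorithm: 49 = 1·46 + 3, 46 = 15·3 + 1, 3 = 3·1 + 0.
Back-substituting, 1 = 46 − 15·3 = 46 − 15·(49 − 1·46) = −15·49 + 16·46; that is, 49·(-15) + 46·16 = 1.
Times 99: 49·(-1485) + 46·1584 = 99, so (-1485, 1584) solves it.
Shifting by a multiple of (46, −49) keeps it a solution: u = -1485 + 33·46 = 33, v = 1584 − 33·49 = -33.
Check: 588·33 + 552·(-33) = 19404 − 18216 = 1188. ✓

u = 33, v = -33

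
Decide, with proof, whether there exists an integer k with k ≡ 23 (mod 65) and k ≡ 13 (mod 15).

k = 88

Here gcd(65, 15) = 5, and both 23 and 13 leave remainder 3 mod 5, so the system is consistent.
Step through k = 23, 23 + 65, 23 + 2·65, …: the values 23, 88 reduce mod 15 to 8, 13. The value 88 hits 13.
Check: 88 mod 65 = 23, 88 mod 15 = 13. ✓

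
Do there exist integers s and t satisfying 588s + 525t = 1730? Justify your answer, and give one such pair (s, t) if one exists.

Both 588 and 525 are divisible by gcd(588, 525) = 21, hence so is any combination 588s + 525t.
But 1730 is not a multiple of 21 (it leaves remainder 8).
Hence no integers s, t satisfy the equation.

No, no such integers exist.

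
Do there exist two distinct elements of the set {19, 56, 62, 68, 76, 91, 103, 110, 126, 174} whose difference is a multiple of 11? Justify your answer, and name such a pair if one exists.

No, no such pair exists.

Two integers differ by a multiple of 11 exactly when they have the same residue mod 11. The residues are 19↦8, 56↦1, 62↦7, 68↦2, 76↦10, 91↦3, 103↦4, 110↦0, 126↦5, 174↦9.
No residue repeats among the 10 elements, so no pair has difference ≡ 0 (mod 11).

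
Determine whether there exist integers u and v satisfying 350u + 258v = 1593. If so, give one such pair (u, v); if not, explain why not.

Any value of 350u + 258v is a multiple of gcd(350, 258) = 2.
But 1593 is not a multiple of 2 (it leaves remainder 1).
Hence no integers u, v satisfy the equation.

No, no such integers exist.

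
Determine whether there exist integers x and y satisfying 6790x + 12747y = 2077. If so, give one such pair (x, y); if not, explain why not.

Any value of 6790x + 12747y is a multiple of gcd(6790, 12747) = 7.
But 2077 = 7·296 + 5, so 7 ∤ 2077.
Hence no integers x, y satisfy the equation.

No, no such integers exist.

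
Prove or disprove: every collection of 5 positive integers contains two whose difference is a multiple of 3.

Each integer lies in one of the 3 residue classes modulo 3.
With 5 integers and only 3 classes, the pigeonhole principle forces two of them, say a and b, into the same class.
Equal remainders mean a − b ≡ 0 (mod 3), so 3 divides their difference.

True.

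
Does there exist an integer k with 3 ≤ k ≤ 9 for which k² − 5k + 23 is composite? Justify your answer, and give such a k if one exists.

The values for k = 3, 4, …, 9 are 17, 19, 23, 29, 37, 47, 59, and each of these is prime.
So no value in the range makes the expression composite.

No such integer k in that range exists.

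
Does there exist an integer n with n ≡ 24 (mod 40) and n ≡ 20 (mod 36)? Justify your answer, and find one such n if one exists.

Here gcd(40, 36) = 4, and both 24 and 20 leave remainder 0 mod 4, so the system is consistent.
Put n = 24 + 40t, so we need 40t ≡ 32 (mod 36), equivalently (divide by 4) 10t ≡ 8 (mod 9).
10 ≡ 1 (mod 9), so this reads 1t ≡ 8 (mod 9). So t ≡ 8 (mod 9).
Then n = 24 + 40·8 = 344.
Verify: 344 = 8·40 + 24 and 344 = 9·36 + 20. ✓

n = 344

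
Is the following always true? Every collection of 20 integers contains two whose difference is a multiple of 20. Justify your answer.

No; for instance {97, 98, 99, 100, 101, 102, 103, 104, 105, 106, 107, 108, 109, 110, 111, 112, 113, 114, 115, 116} is a counterexample.

Try 20 consecutive integers, 97, 98, …, 116. Their remainders mod 20 are 17, 18, 19, 0, 1, 2, 3, 4, 5, 6, 7, 8, 9, 10, 11, 12, 13, 14, 15, 16 — pairwise different, as any 20 ≤ 20 consecutive integers have distinct residues.
The differences between them range over 1, …, 19, none of which is divisible by 20.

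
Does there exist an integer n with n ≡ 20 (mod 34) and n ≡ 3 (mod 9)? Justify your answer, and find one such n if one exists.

n = 156

Since 34 and 9 share no common factor, CRT says the pair of congruences has a solution (unique mod 306).
Write n = 20 + 34t and require 20 + 34t ≡ 3 (mod 9), i.e. 34t ≡ 1 (mod 9).
34 ≡ 7 (mod 9), so this reads 7t ≡ 1 (mod 9). Since 7·4 = 28 = 3·9 + 1, the inverse of 7 mod 9 is 4.
Therefore t ≡ 4·1 = 4 (mod 9).
With t = 4: n = 20 + 34·4 = 156.
Verify: 156 = 4·34 + 20 and 156 = 17·9 + 3. ✓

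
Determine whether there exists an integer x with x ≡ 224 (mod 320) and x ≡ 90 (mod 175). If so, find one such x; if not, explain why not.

There is no such integer.

gcd(320, 175) = 5. If x ≡ 224 (mod 320) and x ≡ 90 (mod 175), then x ≡ 224 (mod 5) and x ≡ 90 (mod 5).
These are incompatible: 224 − 90 = 134 is not divisible by 5.
Hence the system has no solution.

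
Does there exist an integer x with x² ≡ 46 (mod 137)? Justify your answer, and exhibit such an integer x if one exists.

There is no such integer.

Apply Euler's criterion with the prime 137: 46 is a quadratic residue iff 46^68 ≡ 1 (mod 137), and a non-residue iff it is ≡ −1.
Repeated squaring mod 137: 46^2 = 2116 ≡ 61; 46^4 ≡ 61² = 3721 ≡ 22; 46^8 ≡ 22² = 484 ≡ 73; 46^16 ≡ 73² = 5329 ≡ 123; 46^32 ≡ 123² = 15129 ≡ 59; 46^64 ≡ 59² = 3481 ≡ 56.
Since 68 = 64 + 4, 46^68 ≡ 56 · 22; multiplying out mod 137: 56·22 = 1232 ≡ 136. Thus 46^68 ≡ 136 ≡ −1 (mod 137).
The value −1 means 46 is a non-residue modulo 137, so x² ≡ 46 (mod 137) is impossible.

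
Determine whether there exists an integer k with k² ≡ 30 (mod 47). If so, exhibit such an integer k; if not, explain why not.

No such integer exists.

47 is prime, so by Euler's criterion 30 is a square mod 47 iff 30^((47−1)/2) = 30^23 ≡ 1 (mod 47).
Repeated squaring mod 47: 30^2 = 900 ≡ 7; 30^4 ≡ 7² = 49 ≡ 2; 30^8 ≡ 2² = 4 ≡ 4; 30^16 ≡ 4² = 16 ≡ 16.
Since 23 = 16 + 4 + 2 + 1, 30^23 ≡ 16 · 2 · 7 · 30; multiplying out mod 47: 16·2 = 32 ≡ 32, then 32·7 = 224 ≡ 36, then 36·30 = 1080 ≡ 46. Thus 30^23 ≡ 46 ≡ −1 (mod 47).
The value −1 means 30 is a non-residue modulo 47, so k² ≡ 30 (mod 47) is impossible.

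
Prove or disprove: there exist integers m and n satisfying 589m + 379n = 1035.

589 and 379 are coprime, so 589m + 379n ranges over all of ℤ.
Run the Euclidean algorithm on 589 and 379: 589 = 1·379 + 210, 379 = 1·210 + 169, 210 = 1·169 + 41, 169 = 4·41 + 5, 41 = 8·5 + 1, 5 = 5·1 + 0.
Working back up the chain: 1 = 41 − 8·5 = 41 − 8·(169 − 4·41) = −8·169 + 33·41 = −8·169 + 33·(210 − 1·169) = 33·210 − 41·169 = 33·210 − 41·(379 − 1·210) = −41·379 + 74·210 = −41·379 + 74·(589 − 1·379) = 74·589 − 115·379. So 589·74 + 379·(-115) = 1.
Scaling by 1035 gives the particular solution (m, n) = (76590, -119025).
Subtracting 202·379 from m and adding 202·589 to n gives the tidier solution (32, -47).
Check: 589·32 + 379·(-47) = 18848 − 17813 = 1035. ✓

m = 32, n = -47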